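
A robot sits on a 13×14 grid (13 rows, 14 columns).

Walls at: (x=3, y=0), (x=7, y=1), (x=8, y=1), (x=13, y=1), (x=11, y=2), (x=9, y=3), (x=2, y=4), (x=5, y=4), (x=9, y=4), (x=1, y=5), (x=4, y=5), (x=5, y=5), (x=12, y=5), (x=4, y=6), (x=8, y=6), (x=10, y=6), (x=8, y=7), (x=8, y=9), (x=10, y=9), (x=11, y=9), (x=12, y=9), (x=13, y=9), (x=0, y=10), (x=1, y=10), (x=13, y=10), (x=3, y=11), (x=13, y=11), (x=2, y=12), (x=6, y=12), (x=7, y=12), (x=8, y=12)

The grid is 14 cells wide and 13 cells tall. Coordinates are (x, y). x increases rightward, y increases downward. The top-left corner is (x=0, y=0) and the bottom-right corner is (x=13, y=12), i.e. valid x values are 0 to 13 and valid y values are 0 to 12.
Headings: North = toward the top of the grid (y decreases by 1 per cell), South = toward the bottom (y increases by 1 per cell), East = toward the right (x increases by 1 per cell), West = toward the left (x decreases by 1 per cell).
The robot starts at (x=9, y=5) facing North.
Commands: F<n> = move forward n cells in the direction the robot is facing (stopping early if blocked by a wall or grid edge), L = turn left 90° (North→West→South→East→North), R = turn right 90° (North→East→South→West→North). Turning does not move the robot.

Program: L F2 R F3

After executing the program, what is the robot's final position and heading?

Answer: Final position: (x=7, y=2), facing North

Derivation:
Start: (x=9, y=5), facing North
  L: turn left, now facing West
  F2: move forward 2, now at (x=7, y=5)
  R: turn right, now facing North
  F3: move forward 3, now at (x=7, y=2)
Final: (x=7, y=2), facing North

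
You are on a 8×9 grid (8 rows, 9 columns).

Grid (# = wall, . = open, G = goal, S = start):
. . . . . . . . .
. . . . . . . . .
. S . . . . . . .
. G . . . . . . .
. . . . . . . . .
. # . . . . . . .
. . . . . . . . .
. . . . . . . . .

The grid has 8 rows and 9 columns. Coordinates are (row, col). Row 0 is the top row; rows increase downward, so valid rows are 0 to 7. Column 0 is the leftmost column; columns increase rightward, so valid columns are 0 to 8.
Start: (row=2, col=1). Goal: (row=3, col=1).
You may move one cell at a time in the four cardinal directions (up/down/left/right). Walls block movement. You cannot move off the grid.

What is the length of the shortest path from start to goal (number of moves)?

Answer: Shortest path length: 1

Derivation:
BFS from (row=2, col=1) until reaching (row=3, col=1):
  Distance 0: (row=2, col=1)
  Distance 1: (row=1, col=1), (row=2, col=0), (row=2, col=2), (row=3, col=1)  <- goal reached here
One shortest path (1 moves): (row=2, col=1) -> (row=3, col=1)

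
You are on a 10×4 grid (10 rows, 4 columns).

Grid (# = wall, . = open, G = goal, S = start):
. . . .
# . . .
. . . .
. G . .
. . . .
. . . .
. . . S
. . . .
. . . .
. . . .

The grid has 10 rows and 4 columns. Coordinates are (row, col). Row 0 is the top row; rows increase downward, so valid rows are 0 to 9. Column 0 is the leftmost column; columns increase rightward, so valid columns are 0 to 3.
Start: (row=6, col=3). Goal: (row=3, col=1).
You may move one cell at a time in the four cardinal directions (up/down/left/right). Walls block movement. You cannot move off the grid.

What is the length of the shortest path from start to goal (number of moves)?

BFS from (row=6, col=3) until reaching (row=3, col=1):
  Distance 0: (row=6, col=3)
  Distance 1: (row=5, col=3), (row=6, col=2), (row=7, col=3)
  Distance 2: (row=4, col=3), (row=5, col=2), (row=6, col=1), (row=7, col=2), (row=8, col=3)
  Distance 3: (row=3, col=3), (row=4, col=2), (row=5, col=1), (row=6, col=0), (row=7, col=1), (row=8, col=2), (row=9, col=3)
  Distance 4: (row=2, col=3), (row=3, col=2), (row=4, col=1), (row=5, col=0), (row=7, col=0), (row=8, col=1), (row=9, col=2)
  Distance 5: (row=1, col=3), (row=2, col=2), (row=3, col=1), (row=4, col=0), (row=8, col=0), (row=9, col=1)  <- goal reached here
One shortest path (5 moves): (row=6, col=3) -> (row=6, col=2) -> (row=6, col=1) -> (row=5, col=1) -> (row=4, col=1) -> (row=3, col=1)

Answer: Shortest path length: 5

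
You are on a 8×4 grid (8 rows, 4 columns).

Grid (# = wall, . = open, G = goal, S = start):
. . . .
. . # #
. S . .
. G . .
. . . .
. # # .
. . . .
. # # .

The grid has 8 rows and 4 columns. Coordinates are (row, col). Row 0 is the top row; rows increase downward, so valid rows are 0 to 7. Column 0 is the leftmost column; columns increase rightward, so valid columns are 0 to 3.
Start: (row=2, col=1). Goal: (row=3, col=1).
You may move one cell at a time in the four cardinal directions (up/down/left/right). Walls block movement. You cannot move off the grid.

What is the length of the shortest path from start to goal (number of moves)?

BFS from (row=2, col=1) until reaching (row=3, col=1):
  Distance 0: (row=2, col=1)
  Distance 1: (row=1, col=1), (row=2, col=0), (row=2, col=2), (row=3, col=1)  <- goal reached here
One shortest path (1 moves): (row=2, col=1) -> (row=3, col=1)

Answer: Shortest path length: 1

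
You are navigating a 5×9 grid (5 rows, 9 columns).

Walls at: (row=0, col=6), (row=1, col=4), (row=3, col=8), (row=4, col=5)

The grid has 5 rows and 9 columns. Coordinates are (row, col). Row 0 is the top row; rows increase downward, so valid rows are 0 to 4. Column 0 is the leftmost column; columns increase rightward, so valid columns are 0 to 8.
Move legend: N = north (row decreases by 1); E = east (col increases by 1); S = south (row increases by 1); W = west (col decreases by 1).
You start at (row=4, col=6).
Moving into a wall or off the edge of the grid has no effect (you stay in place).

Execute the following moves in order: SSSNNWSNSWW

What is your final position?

Start: (row=4, col=6)
  [×3]S (south): blocked, stay at (row=4, col=6)
  N (north): (row=4, col=6) -> (row=3, col=6)
  N (north): (row=3, col=6) -> (row=2, col=6)
  W (west): (row=2, col=6) -> (row=2, col=5)
  S (south): (row=2, col=5) -> (row=3, col=5)
  N (north): (row=3, col=5) -> (row=2, col=5)
  S (south): (row=2, col=5) -> (row=3, col=5)
  W (west): (row=3, col=5) -> (row=3, col=4)
  W (west): (row=3, col=4) -> (row=3, col=3)
Final: (row=3, col=3)

Answer: Final position: (row=3, col=3)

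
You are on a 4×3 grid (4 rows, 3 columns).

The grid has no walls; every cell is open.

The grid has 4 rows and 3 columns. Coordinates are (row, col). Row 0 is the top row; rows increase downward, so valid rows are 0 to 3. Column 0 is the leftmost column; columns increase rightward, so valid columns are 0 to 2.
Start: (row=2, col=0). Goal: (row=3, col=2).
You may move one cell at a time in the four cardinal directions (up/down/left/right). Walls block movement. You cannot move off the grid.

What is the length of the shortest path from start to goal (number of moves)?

Answer: Shortest path length: 3

Derivation:
BFS from (row=2, col=0) until reaching (row=3, col=2):
  Distance 0: (row=2, col=0)
  Distance 1: (row=1, col=0), (row=2, col=1), (row=3, col=0)
  Distance 2: (row=0, col=0), (row=1, col=1), (row=2, col=2), (row=3, col=1)
  Distance 3: (row=0, col=1), (row=1, col=2), (row=3, col=2)  <- goal reached here
One shortest path (3 moves): (row=2, col=0) -> (row=2, col=1) -> (row=2, col=2) -> (row=3, col=2)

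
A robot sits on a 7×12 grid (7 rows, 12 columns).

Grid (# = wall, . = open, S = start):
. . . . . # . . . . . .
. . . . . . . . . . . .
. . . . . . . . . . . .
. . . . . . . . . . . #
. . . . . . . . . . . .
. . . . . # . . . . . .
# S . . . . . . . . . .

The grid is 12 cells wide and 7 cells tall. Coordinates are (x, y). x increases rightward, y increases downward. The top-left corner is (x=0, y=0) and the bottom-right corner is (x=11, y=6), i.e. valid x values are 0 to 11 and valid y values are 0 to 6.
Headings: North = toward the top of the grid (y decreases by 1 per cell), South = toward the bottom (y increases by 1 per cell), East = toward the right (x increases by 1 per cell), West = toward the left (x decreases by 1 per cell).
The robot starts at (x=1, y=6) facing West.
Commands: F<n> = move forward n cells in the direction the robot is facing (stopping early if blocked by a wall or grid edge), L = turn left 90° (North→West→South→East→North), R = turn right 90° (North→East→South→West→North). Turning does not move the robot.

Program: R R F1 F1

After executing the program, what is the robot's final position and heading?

Answer: Final position: (x=3, y=6), facing East

Derivation:
Start: (x=1, y=6), facing West
  R: turn right, now facing North
  R: turn right, now facing East
  F1: move forward 1, now at (x=2, y=6)
  F1: move forward 1, now at (x=3, y=6)
Final: (x=3, y=6), facing East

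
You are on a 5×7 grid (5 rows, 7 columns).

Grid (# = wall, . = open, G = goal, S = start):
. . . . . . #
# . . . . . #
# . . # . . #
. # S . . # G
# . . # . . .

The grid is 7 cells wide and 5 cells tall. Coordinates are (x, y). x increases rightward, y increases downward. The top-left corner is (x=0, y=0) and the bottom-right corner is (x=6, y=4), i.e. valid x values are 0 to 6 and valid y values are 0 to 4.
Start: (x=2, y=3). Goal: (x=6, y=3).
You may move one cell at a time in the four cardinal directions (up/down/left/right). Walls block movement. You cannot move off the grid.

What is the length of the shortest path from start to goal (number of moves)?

BFS from (x=2, y=3) until reaching (x=6, y=3):
  Distance 0: (x=2, y=3)
  Distance 1: (x=2, y=2), (x=3, y=3), (x=2, y=4)
  Distance 2: (x=2, y=1), (x=1, y=2), (x=4, y=3), (x=1, y=4)
  Distance 3: (x=2, y=0), (x=1, y=1), (x=3, y=1), (x=4, y=2), (x=4, y=4)
  Distance 4: (x=1, y=0), (x=3, y=0), (x=4, y=1), (x=5, y=2), (x=5, y=4)
  Distance 5: (x=0, y=0), (x=4, y=0), (x=5, y=1), (x=6, y=4)
  Distance 6: (x=5, y=0), (x=6, y=3)  <- goal reached here
One shortest path (6 moves): (x=2, y=3) -> (x=3, y=3) -> (x=4, y=3) -> (x=4, y=4) -> (x=5, y=4) -> (x=6, y=4) -> (x=6, y=3)

Answer: Shortest path length: 6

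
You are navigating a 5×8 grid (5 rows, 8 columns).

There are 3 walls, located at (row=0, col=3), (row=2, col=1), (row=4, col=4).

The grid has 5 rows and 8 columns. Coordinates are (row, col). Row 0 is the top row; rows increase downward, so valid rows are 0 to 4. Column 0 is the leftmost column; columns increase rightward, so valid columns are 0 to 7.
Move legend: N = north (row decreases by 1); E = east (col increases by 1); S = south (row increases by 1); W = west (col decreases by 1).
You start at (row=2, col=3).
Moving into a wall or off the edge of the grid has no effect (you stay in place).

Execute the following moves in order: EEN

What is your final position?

Answer: Final position: (row=1, col=5)

Derivation:
Start: (row=2, col=3)
  E (east): (row=2, col=3) -> (row=2, col=4)
  E (east): (row=2, col=4) -> (row=2, col=5)
  N (north): (row=2, col=5) -> (row=1, col=5)
Final: (row=1, col=5)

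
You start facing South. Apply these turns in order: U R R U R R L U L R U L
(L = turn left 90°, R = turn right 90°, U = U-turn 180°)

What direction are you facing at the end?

Start: South
  U (U-turn (180°)) -> North
  R (right (90° clockwise)) -> East
  R (right (90° clockwise)) -> South
  U (U-turn (180°)) -> North
  R (right (90° clockwise)) -> East
  R (right (90° clockwise)) -> South
  L (left (90° counter-clockwise)) -> East
  U (U-turn (180°)) -> West
  L (left (90° counter-clockwise)) -> South
  R (right (90° clockwise)) -> West
  U (U-turn (180°)) -> East
  L (left (90° counter-clockwise)) -> North
Final: North

Answer: Final heading: North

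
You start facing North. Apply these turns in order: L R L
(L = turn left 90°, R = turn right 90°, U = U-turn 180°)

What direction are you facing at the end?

Start: North
  L (left (90° counter-clockwise)) -> West
  R (right (90° clockwise)) -> North
  L (left (90° counter-clockwise)) -> West
Final: West

Answer: Final heading: West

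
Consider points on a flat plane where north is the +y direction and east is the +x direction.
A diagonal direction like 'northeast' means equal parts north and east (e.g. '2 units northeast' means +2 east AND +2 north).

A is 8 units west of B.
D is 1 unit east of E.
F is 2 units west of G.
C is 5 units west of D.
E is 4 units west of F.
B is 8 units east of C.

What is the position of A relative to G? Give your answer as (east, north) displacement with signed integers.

Answer: A is at (east=-10, north=0) relative to G.

Derivation:
Place G at the origin (east=0, north=0).
  F is 2 units west of G: delta (east=-2, north=+0); F at (east=-2, north=0).
  E is 4 units west of F: delta (east=-4, north=+0); E at (east=-6, north=0).
  D is 1 unit east of E: delta (east=+1, north=+0); D at (east=-5, north=0).
  C is 5 units west of D: delta (east=-5, north=+0); C at (east=-10, north=0).
  B is 8 units east of C: delta (east=+8, north=+0); B at (east=-2, north=0).
  A is 8 units west of B: delta (east=-8, north=+0); A at (east=-10, north=0).
Therefore A relative to G: (east=-10, north=0).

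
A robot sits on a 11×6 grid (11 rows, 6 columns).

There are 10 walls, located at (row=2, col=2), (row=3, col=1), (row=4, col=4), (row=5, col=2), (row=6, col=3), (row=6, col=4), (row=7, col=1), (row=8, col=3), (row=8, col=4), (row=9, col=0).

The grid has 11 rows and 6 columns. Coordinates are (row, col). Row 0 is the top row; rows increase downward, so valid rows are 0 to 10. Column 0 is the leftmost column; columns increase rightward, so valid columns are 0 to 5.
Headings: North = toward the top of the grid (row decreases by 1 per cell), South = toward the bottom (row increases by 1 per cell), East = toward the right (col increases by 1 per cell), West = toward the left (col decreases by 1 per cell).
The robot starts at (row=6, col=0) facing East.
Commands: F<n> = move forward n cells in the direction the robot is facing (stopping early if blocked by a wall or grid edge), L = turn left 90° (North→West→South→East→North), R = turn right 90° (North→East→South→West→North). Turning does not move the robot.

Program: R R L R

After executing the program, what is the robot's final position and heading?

Answer: Final position: (row=6, col=0), facing West

Derivation:
Start: (row=6, col=0), facing East
  R: turn right, now facing South
  R: turn right, now facing West
  L: turn left, now facing South
  R: turn right, now facing West
Final: (row=6, col=0), facing West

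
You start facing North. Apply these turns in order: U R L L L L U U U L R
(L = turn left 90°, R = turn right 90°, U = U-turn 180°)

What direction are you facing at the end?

Answer: Final heading: East

Derivation:
Start: North
  U (U-turn (180°)) -> South
  R (right (90° clockwise)) -> West
  L (left (90° counter-clockwise)) -> South
  L (left (90° counter-clockwise)) -> East
  L (left (90° counter-clockwise)) -> North
  L (left (90° counter-clockwise)) -> West
  U (U-turn (180°)) -> East
  U (U-turn (180°)) -> West
  U (U-turn (180°)) -> East
  L (left (90° counter-clockwise)) -> North
  R (right (90° clockwise)) -> East
Final: East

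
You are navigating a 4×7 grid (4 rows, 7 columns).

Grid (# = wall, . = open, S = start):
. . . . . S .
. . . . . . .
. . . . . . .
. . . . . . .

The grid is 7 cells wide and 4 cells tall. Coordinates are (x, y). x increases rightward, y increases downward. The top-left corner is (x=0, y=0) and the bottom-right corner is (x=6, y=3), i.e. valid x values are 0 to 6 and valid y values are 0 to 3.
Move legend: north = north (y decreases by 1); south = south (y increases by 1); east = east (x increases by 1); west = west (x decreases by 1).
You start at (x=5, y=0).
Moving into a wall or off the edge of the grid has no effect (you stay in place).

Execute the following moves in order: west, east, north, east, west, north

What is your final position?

Start: (x=5, y=0)
  west (west): (x=5, y=0) -> (x=4, y=0)
  east (east): (x=4, y=0) -> (x=5, y=0)
  north (north): blocked, stay at (x=5, y=0)
  east (east): (x=5, y=0) -> (x=6, y=0)
  west (west): (x=6, y=0) -> (x=5, y=0)
  north (north): blocked, stay at (x=5, y=0)
Final: (x=5, y=0)

Answer: Final position: (x=5, y=0)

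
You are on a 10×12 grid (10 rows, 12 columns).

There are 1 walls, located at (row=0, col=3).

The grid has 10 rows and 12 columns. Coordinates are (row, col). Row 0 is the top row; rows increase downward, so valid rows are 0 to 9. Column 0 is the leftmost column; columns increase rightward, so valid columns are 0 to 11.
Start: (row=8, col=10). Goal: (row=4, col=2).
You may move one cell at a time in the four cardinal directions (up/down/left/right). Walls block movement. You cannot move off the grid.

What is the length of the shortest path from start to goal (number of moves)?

BFS from (row=8, col=10) until reaching (row=4, col=2):
  Distance 0: (row=8, col=10)
  Distance 1: (row=7, col=10), (row=8, col=9), (row=8, col=11), (row=9, col=10)
  Distance 2: (row=6, col=10), (row=7, col=9), (row=7, col=11), (row=8, col=8), (row=9, col=9), (row=9, col=11)
  Distance 3: (row=5, col=10), (row=6, col=9), (row=6, col=11), (row=7, col=8), (row=8, col=7), (row=9, col=8)
  Distance 4: (row=4, col=10), (row=5, col=9), (row=5, col=11), (row=6, col=8), (row=7, col=7), (row=8, col=6), (row=9, col=7)
  Distance 5: (row=3, col=10), (row=4, col=9), (row=4, col=11), (row=5, col=8), (row=6, col=7), (row=7, col=6), (row=8, col=5), (row=9, col=6)
  Distance 6: (row=2, col=10), (row=3, col=9), (row=3, col=11), (row=4, col=8), (row=5, col=7), (row=6, col=6), (row=7, col=5), (row=8, col=4), (row=9, col=5)
  Distance 7: (row=1, col=10), (row=2, col=9), (row=2, col=11), (row=3, col=8), (row=4, col=7), (row=5, col=6), (row=6, col=5), (row=7, col=4), (row=8, col=3), (row=9, col=4)
  Distance 8: (row=0, col=10), (row=1, col=9), (row=1, col=11), (row=2, col=8), (row=3, col=7), (row=4, col=6), (row=5, col=5), (row=6, col=4), (row=7, col=3), (row=8, col=2), (row=9, col=3)
  Distance 9: (row=0, col=9), (row=0, col=11), (row=1, col=8), (row=2, col=7), (row=3, col=6), (row=4, col=5), (row=5, col=4), (row=6, col=3), (row=7, col=2), (row=8, col=1), (row=9, col=2)
  Distance 10: (row=0, col=8), (row=1, col=7), (row=2, col=6), (row=3, col=5), (row=4, col=4), (row=5, col=3), (row=6, col=2), (row=7, col=1), (row=8, col=0), (row=9, col=1)
  Distance 11: (row=0, col=7), (row=1, col=6), (row=2, col=5), (row=3, col=4), (row=4, col=3), (row=5, col=2), (row=6, col=1), (row=7, col=0), (row=9, col=0)
  Distance 12: (row=0, col=6), (row=1, col=5), (row=2, col=4), (row=3, col=3), (row=4, col=2), (row=5, col=1), (row=6, col=0)  <- goal reached here
One shortest path (12 moves): (row=8, col=10) -> (row=8, col=9) -> (row=8, col=8) -> (row=8, col=7) -> (row=8, col=6) -> (row=8, col=5) -> (row=8, col=4) -> (row=8, col=3) -> (row=8, col=2) -> (row=7, col=2) -> (row=6, col=2) -> (row=5, col=2) -> (row=4, col=2)

Answer: Shortest path length: 12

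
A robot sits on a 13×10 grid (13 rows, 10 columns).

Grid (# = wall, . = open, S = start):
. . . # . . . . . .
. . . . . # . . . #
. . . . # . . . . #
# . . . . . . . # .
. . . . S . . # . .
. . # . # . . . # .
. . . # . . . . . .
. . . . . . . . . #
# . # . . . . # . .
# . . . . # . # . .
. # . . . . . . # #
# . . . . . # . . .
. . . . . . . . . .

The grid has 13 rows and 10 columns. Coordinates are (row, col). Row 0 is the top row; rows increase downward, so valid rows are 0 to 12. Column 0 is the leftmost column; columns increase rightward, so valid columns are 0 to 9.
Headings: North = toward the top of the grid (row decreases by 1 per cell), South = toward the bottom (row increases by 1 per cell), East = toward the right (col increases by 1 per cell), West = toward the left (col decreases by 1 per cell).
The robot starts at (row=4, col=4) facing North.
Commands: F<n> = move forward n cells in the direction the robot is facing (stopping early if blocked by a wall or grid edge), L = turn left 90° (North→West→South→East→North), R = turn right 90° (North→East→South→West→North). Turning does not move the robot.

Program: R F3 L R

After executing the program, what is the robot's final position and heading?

Answer: Final position: (row=4, col=6), facing East

Derivation:
Start: (row=4, col=4), facing North
  R: turn right, now facing East
  F3: move forward 2/3 (blocked), now at (row=4, col=6)
  L: turn left, now facing North
  R: turn right, now facing East
Final: (row=4, col=6), facing East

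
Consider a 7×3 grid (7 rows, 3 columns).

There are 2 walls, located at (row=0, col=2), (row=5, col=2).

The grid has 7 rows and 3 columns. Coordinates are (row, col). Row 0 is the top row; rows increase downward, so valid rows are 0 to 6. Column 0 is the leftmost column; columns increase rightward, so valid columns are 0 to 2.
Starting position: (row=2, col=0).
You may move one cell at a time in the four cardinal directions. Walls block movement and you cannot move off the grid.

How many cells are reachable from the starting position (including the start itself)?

Answer: Reachable cells: 19

Derivation:
BFS flood-fill from (row=2, col=0):
  Distance 0: (row=2, col=0)
  Distance 1: (row=1, col=0), (row=2, col=1), (row=3, col=0)
  Distance 2: (row=0, col=0), (row=1, col=1), (row=2, col=2), (row=3, col=1), (row=4, col=0)
  Distance 3: (row=0, col=1), (row=1, col=2), (row=3, col=2), (row=4, col=1), (row=5, col=0)
  Distance 4: (row=4, col=2), (row=5, col=1), (row=6, col=0)
  Distance 5: (row=6, col=1)
  Distance 6: (row=6, col=2)
Total reachable: 19 (grid has 19 open cells total)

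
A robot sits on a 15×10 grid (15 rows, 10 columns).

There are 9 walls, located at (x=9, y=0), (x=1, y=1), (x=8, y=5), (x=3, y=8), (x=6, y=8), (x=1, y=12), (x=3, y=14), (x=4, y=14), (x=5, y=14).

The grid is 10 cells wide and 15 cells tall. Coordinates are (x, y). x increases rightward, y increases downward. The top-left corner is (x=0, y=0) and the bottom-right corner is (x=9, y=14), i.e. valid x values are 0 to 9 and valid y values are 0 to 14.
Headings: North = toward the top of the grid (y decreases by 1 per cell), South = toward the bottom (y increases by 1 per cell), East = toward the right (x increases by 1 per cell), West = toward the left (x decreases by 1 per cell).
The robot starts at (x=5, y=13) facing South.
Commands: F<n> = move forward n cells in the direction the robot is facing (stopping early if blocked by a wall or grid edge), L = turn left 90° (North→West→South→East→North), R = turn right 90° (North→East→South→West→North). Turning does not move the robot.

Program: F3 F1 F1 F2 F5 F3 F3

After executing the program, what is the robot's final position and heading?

Answer: Final position: (x=5, y=13), facing South

Derivation:
Start: (x=5, y=13), facing South
  F3: move forward 0/3 (blocked), now at (x=5, y=13)
  F1: move forward 0/1 (blocked), now at (x=5, y=13)
  F1: move forward 0/1 (blocked), now at (x=5, y=13)
  F2: move forward 0/2 (blocked), now at (x=5, y=13)
  F5: move forward 0/5 (blocked), now at (x=5, y=13)
  F3: move forward 0/3 (blocked), now at (x=5, y=13)
  F3: move forward 0/3 (blocked), now at (x=5, y=13)
Final: (x=5, y=13), facing South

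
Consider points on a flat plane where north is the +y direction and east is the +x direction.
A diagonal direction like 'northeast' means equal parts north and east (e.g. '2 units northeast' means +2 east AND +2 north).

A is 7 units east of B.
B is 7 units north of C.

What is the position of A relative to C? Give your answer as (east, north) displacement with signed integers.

Place C at the origin (east=0, north=0).
  B is 7 units north of C: delta (east=+0, north=+7); B at (east=0, north=7).
  A is 7 units east of B: delta (east=+7, north=+0); A at (east=7, north=7).
Therefore A relative to C: (east=7, north=7).

Answer: A is at (east=7, north=7) relative to C.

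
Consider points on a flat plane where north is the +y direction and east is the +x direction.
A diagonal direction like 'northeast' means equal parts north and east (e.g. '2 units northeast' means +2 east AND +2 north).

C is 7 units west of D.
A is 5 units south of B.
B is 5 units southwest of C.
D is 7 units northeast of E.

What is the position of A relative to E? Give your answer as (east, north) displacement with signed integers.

Place E at the origin (east=0, north=0).
  D is 7 units northeast of E: delta (east=+7, north=+7); D at (east=7, north=7).
  C is 7 units west of D: delta (east=-7, north=+0); C at (east=0, north=7).
  B is 5 units southwest of C: delta (east=-5, north=-5); B at (east=-5, north=2).
  A is 5 units south of B: delta (east=+0, north=-5); A at (east=-5, north=-3).
Therefore A relative to E: (east=-5, north=-3).

Answer: A is at (east=-5, north=-3) relative to E.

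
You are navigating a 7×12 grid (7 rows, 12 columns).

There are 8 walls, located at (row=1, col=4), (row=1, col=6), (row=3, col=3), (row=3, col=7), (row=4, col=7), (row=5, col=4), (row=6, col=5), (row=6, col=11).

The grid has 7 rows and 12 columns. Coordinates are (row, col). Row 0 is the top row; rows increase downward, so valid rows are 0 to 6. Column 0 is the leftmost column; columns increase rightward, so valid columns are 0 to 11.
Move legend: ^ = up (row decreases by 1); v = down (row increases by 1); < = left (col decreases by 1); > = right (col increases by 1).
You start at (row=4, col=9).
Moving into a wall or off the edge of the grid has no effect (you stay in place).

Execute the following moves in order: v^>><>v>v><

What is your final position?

Answer: Final position: (row=5, col=10)

Derivation:
Start: (row=4, col=9)
  v (down): (row=4, col=9) -> (row=5, col=9)
  ^ (up): (row=5, col=9) -> (row=4, col=9)
  > (right): (row=4, col=9) -> (row=4, col=10)
  > (right): (row=4, col=10) -> (row=4, col=11)
  < (left): (row=4, col=11) -> (row=4, col=10)
  > (right): (row=4, col=10) -> (row=4, col=11)
  v (down): (row=4, col=11) -> (row=5, col=11)
  > (right): blocked, stay at (row=5, col=11)
  v (down): blocked, stay at (row=5, col=11)
  > (right): blocked, stay at (row=5, col=11)
  < (left): (row=5, col=11) -> (row=5, col=10)
Final: (row=5, col=10)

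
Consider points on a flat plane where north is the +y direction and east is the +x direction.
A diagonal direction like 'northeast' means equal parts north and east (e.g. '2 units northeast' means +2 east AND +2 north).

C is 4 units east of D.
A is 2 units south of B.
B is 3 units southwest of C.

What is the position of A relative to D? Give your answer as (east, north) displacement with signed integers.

Place D at the origin (east=0, north=0).
  C is 4 units east of D: delta (east=+4, north=+0); C at (east=4, north=0).
  B is 3 units southwest of C: delta (east=-3, north=-3); B at (east=1, north=-3).
  A is 2 units south of B: delta (east=+0, north=-2); A at (east=1, north=-5).
Therefore A relative to D: (east=1, north=-5).

Answer: A is at (east=1, north=-5) relative to D.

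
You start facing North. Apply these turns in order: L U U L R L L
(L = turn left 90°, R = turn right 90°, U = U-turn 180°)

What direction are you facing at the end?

Start: North
  L (left (90° counter-clockwise)) -> West
  U (U-turn (180°)) -> East
  U (U-turn (180°)) -> West
  L (left (90° counter-clockwise)) -> South
  R (right (90° clockwise)) -> West
  L (left (90° counter-clockwise)) -> South
  L (left (90° counter-clockwise)) -> East
Final: East

Answer: Final heading: East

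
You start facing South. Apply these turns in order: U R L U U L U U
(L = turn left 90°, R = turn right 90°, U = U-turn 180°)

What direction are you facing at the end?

Answer: Final heading: West

Derivation:
Start: South
  U (U-turn (180°)) -> North
  R (right (90° clockwise)) -> East
  L (left (90° counter-clockwise)) -> North
  U (U-turn (180°)) -> South
  U (U-turn (180°)) -> North
  L (left (90° counter-clockwise)) -> West
  U (U-turn (180°)) -> East
  U (U-turn (180°)) -> West
Final: West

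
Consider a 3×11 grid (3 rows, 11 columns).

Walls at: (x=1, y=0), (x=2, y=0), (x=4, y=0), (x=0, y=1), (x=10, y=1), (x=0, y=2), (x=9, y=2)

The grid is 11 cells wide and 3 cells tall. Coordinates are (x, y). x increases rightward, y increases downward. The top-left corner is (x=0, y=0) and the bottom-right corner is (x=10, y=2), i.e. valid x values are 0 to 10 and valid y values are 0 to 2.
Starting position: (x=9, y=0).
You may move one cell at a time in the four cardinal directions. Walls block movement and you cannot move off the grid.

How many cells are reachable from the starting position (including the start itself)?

BFS flood-fill from (x=9, y=0):
  Distance 0: (x=9, y=0)
  Distance 1: (x=8, y=0), (x=10, y=0), (x=9, y=1)
  Distance 2: (x=7, y=0), (x=8, y=1)
  Distance 3: (x=6, y=0), (x=7, y=1), (x=8, y=2)
  Distance 4: (x=5, y=0), (x=6, y=1), (x=7, y=2)
  Distance 5: (x=5, y=1), (x=6, y=2)
  Distance 6: (x=4, y=1), (x=5, y=2)
  Distance 7: (x=3, y=1), (x=4, y=2)
  Distance 8: (x=3, y=0), (x=2, y=1), (x=3, y=2)
  Distance 9: (x=1, y=1), (x=2, y=2)
  Distance 10: (x=1, y=2)
Total reachable: 24 (grid has 26 open cells total)

Answer: Reachable cells: 24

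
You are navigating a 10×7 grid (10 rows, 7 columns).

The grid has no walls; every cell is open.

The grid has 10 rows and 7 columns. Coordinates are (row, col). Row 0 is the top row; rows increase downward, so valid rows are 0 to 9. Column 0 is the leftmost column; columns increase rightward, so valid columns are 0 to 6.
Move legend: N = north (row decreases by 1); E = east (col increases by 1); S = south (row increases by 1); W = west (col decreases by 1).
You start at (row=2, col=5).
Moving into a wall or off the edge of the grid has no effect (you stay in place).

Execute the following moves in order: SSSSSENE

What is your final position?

Answer: Final position: (row=6, col=6)

Derivation:
Start: (row=2, col=5)
  S (south): (row=2, col=5) -> (row=3, col=5)
  S (south): (row=3, col=5) -> (row=4, col=5)
  S (south): (row=4, col=5) -> (row=5, col=5)
  S (south): (row=5, col=5) -> (row=6, col=5)
  S (south): (row=6, col=5) -> (row=7, col=5)
  E (east): (row=7, col=5) -> (row=7, col=6)
  N (north): (row=7, col=6) -> (row=6, col=6)
  E (east): blocked, stay at (row=6, col=6)
Final: (row=6, col=6)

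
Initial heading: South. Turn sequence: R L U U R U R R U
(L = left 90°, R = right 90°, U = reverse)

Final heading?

Answer: Final heading: East

Derivation:
Start: South
  R (right (90° clockwise)) -> West
  L (left (90° counter-clockwise)) -> South
  U (U-turn (180°)) -> North
  U (U-turn (180°)) -> South
  R (right (90° clockwise)) -> West
  U (U-turn (180°)) -> East
  R (right (90° clockwise)) -> South
  R (right (90° clockwise)) -> West
  U (U-turn (180°)) -> East
Final: East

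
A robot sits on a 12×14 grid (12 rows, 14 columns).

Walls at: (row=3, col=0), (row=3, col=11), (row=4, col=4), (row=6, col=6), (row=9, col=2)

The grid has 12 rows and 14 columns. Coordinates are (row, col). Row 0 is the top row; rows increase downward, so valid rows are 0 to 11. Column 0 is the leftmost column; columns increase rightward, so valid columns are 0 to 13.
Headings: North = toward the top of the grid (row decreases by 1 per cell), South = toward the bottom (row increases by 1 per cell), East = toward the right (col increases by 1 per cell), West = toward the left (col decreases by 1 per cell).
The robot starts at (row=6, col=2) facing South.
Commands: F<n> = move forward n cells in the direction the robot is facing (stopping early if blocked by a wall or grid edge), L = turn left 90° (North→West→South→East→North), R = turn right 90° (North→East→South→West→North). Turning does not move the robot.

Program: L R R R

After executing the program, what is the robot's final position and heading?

Start: (row=6, col=2), facing South
  L: turn left, now facing East
  R: turn right, now facing South
  R: turn right, now facing West
  R: turn right, now facing North
Final: (row=6, col=2), facing North

Answer: Final position: (row=6, col=2), facing North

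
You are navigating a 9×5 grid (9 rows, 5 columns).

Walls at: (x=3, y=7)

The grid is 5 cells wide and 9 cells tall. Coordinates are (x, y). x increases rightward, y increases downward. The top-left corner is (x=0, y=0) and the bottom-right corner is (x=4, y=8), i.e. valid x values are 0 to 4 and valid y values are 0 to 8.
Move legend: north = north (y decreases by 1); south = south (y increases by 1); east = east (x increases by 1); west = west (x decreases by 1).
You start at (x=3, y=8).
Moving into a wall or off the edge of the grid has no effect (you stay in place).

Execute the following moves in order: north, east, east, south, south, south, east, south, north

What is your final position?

Start: (x=3, y=8)
  north (north): blocked, stay at (x=3, y=8)
  east (east): (x=3, y=8) -> (x=4, y=8)
  east (east): blocked, stay at (x=4, y=8)
  [×3]south (south): blocked, stay at (x=4, y=8)
  east (east): blocked, stay at (x=4, y=8)
  south (south): blocked, stay at (x=4, y=8)
  north (north): (x=4, y=8) -> (x=4, y=7)
Final: (x=4, y=7)

Answer: Final position: (x=4, y=7)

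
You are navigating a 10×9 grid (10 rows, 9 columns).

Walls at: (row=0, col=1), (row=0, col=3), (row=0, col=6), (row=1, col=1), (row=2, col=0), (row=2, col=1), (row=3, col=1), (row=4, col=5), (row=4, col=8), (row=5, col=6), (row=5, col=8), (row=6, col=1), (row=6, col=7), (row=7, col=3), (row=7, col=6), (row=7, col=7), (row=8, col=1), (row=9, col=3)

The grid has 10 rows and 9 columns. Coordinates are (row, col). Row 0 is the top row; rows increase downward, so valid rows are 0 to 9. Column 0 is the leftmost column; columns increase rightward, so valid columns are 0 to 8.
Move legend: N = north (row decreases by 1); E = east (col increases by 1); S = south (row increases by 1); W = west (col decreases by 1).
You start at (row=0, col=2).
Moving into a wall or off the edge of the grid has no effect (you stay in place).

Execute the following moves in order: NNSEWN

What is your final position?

Start: (row=0, col=2)
  N (north): blocked, stay at (row=0, col=2)
  N (north): blocked, stay at (row=0, col=2)
  S (south): (row=0, col=2) -> (row=1, col=2)
  E (east): (row=1, col=2) -> (row=1, col=3)
  W (west): (row=1, col=3) -> (row=1, col=2)
  N (north): (row=1, col=2) -> (row=0, col=2)
Final: (row=0, col=2)

Answer: Final position: (row=0, col=2)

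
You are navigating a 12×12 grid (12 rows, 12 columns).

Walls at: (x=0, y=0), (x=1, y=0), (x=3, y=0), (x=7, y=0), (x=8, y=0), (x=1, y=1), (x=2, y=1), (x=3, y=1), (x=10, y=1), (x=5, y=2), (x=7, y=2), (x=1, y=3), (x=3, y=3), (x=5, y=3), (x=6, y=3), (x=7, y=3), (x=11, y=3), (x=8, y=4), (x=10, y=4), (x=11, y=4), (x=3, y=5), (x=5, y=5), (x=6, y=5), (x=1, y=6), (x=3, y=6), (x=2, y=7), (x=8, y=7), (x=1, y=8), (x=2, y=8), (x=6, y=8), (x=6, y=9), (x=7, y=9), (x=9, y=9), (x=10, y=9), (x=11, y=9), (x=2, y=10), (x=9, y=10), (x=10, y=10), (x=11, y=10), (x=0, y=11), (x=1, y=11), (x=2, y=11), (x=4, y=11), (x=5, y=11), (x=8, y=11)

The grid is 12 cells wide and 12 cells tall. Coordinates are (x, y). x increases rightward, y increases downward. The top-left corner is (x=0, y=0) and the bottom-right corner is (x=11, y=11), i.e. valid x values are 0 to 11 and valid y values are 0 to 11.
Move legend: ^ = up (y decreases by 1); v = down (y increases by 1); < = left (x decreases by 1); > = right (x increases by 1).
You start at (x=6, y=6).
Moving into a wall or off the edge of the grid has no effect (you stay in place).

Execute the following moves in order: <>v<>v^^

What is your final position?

Answer: Final position: (x=6, y=6)

Derivation:
Start: (x=6, y=6)
  < (left): (x=6, y=6) -> (x=5, y=6)
  > (right): (x=5, y=6) -> (x=6, y=6)
  v (down): (x=6, y=6) -> (x=6, y=7)
  < (left): (x=6, y=7) -> (x=5, y=7)
  > (right): (x=5, y=7) -> (x=6, y=7)
  v (down): blocked, stay at (x=6, y=7)
  ^ (up): (x=6, y=7) -> (x=6, y=6)
  ^ (up): blocked, stay at (x=6, y=6)
Final: (x=6, y=6)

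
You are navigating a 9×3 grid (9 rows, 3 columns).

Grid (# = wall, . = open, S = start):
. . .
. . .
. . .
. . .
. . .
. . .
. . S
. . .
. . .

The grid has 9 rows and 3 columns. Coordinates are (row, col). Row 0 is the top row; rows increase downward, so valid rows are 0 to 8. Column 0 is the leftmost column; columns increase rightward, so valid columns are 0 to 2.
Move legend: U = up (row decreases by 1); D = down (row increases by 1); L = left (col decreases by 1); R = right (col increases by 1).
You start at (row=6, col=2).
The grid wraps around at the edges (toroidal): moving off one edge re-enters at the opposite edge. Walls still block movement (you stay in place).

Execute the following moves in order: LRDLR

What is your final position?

Answer: Final position: (row=7, col=2)

Derivation:
Start: (row=6, col=2)
  L (left): (row=6, col=2) -> (row=6, col=1)
  R (right): (row=6, col=1) -> (row=6, col=2)
  D (down): (row=6, col=2) -> (row=7, col=2)
  L (left): (row=7, col=2) -> (row=7, col=1)
  R (right): (row=7, col=1) -> (row=7, col=2)
Final: (row=7, col=2)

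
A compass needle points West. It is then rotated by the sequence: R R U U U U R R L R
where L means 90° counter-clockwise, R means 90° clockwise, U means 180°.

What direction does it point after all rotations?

Answer: Final heading: West

Derivation:
Start: West
  R (right (90° clockwise)) -> North
  R (right (90° clockwise)) -> East
  U (U-turn (180°)) -> West
  U (U-turn (180°)) -> East
  U (U-turn (180°)) -> West
  U (U-turn (180°)) -> East
  R (right (90° clockwise)) -> South
  R (right (90° clockwise)) -> West
  L (left (90° counter-clockwise)) -> South
  R (right (90° clockwise)) -> West
Final: West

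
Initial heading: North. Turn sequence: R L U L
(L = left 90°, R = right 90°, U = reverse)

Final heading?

Answer: Final heading: East

Derivation:
Start: North
  R (right (90° clockwise)) -> East
  L (left (90° counter-clockwise)) -> North
  U (U-turn (180°)) -> South
  L (left (90° counter-clockwise)) -> East
Final: East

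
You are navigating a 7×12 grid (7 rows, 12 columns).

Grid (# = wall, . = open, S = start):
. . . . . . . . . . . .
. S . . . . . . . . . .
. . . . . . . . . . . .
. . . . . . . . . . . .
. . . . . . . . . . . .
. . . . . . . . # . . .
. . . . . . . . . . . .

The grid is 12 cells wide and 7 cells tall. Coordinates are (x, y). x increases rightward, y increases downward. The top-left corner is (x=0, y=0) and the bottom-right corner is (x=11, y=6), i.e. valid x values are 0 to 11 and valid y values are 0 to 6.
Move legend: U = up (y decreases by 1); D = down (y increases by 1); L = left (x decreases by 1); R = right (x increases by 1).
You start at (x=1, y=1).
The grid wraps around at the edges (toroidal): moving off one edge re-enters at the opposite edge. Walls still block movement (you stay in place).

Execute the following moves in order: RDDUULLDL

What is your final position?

Start: (x=1, y=1)
  R (right): (x=1, y=1) -> (x=2, y=1)
  D (down): (x=2, y=1) -> (x=2, y=2)
  D (down): (x=2, y=2) -> (x=2, y=3)
  U (up): (x=2, y=3) -> (x=2, y=2)
  U (up): (x=2, y=2) -> (x=2, y=1)
  L (left): (x=2, y=1) -> (x=1, y=1)
  L (left): (x=1, y=1) -> (x=0, y=1)
  D (down): (x=0, y=1) -> (x=0, y=2)
  L (left): (x=0, y=2) -> (x=11, y=2)
Final: (x=11, y=2)

Answer: Final position: (x=11, y=2)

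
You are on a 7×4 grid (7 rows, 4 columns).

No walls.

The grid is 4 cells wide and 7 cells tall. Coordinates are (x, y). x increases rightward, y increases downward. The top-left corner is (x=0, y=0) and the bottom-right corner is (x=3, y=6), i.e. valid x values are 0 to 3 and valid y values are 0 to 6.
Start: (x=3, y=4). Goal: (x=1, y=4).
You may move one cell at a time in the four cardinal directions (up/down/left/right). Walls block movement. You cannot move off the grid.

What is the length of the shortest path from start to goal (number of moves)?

BFS from (x=3, y=4) until reaching (x=1, y=4):
  Distance 0: (x=3, y=4)
  Distance 1: (x=3, y=3), (x=2, y=4), (x=3, y=5)
  Distance 2: (x=3, y=2), (x=2, y=3), (x=1, y=4), (x=2, y=5), (x=3, y=6)  <- goal reached here
One shortest path (2 moves): (x=3, y=4) -> (x=2, y=4) -> (x=1, y=4)

Answer: Shortest path length: 2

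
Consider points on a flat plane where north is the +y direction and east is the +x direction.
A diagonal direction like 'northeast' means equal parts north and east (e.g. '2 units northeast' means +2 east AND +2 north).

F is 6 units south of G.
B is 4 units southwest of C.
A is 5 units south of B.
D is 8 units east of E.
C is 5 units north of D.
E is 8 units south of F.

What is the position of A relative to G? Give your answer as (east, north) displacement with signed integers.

Answer: A is at (east=4, north=-18) relative to G.

Derivation:
Place G at the origin (east=0, north=0).
  F is 6 units south of G: delta (east=+0, north=-6); F at (east=0, north=-6).
  E is 8 units south of F: delta (east=+0, north=-8); E at (east=0, north=-14).
  D is 8 units east of E: delta (east=+8, north=+0); D at (east=8, north=-14).
  C is 5 units north of D: delta (east=+0, north=+5); C at (east=8, north=-9).
  B is 4 units southwest of C: delta (east=-4, north=-4); B at (east=4, north=-13).
  A is 5 units south of B: delta (east=+0, north=-5); A at (east=4, north=-18).
Therefore A relative to G: (east=4, north=-18).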